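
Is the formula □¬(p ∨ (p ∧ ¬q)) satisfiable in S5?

1. □¬(p ∨ (p ∧ ¬q)), 0
2. ¬(p ∨ (p ∧ ¬q)), 0
3. ¬p, 0
4. ¬(p ∧ ¬q), 0
5. q, 0
Accessibility: 0R0

Yes, satisfiable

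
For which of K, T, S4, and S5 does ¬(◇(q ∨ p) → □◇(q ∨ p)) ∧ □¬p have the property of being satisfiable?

K, T, S4

S4-tableau for the formula:
1. ¬(◇(q ∨ p) → □◇(q ∨ p)) ∧ □¬p, u
2. ¬(◇(q ∨ p) → □◇(q ∨ p)), u   [∧-rule on 1]
3. □¬p, u   [∧-rule on 1]
4. ◇(q ∨ p), u   [¬→-rule on 2]
5. ¬□◇(q ∨ p), u   [¬→-rule on 2]
6. ¬p, u   [□-rule on 3 via uRu]
7. q ∨ p, v   [◇-rule on 4: fresh world v, uRv]
8. ¬p, v   [□-rule on 3 via uRv]
9. q, v   [∨-rule on 7 (branches; this branch)]
10. ¬◇(q ∨ p), w   [¬□-rule on 5: fresh world w, uRw]
11. ¬p, w   [□-rule on 3 via uRw]
12. ¬(q ∨ p), w   [¬◇-rule on 10 via wRw]
13. ¬q, w   [¬∨-rule on 12]
Accessibility: uRu, uRv, uRw, vRv, wRw
Complete open branch: satisfiable in S4, hence also in K, T (this S4-model is also a K-model and a T-model).
S5-tableau for the formula:
1. ¬(◇(q ∨ p) → □◇(q ∨ p)) ∧ □¬p, u
2. ¬(◇(q ∨ p) → □◇(q ∨ p)), u   [∧-rule on 1]
3. □¬p, u   [∧-rule on 1]
4. ◇(q ∨ p), u   [¬→-rule on 2]
5. ¬□◇(q ∨ p), u   [¬→-rule on 2]
6. ¬p, u   [□-rule on 3 via uRu]
7. q ∨ p, v   [◇-rule on 4: fresh world v, uRv]
8. ¬p, v   [□-rule on 3 via uRv]
9. q, v   [∨-rule on 7 (branches; this branch)]
10. ¬◇(q ∨ p), w   [¬□-rule on 5: fresh world w, uRw]
11. ¬p, w   [□-rule on 3 via uRw]
12. ¬(q ∨ p), u   [¬◇-rule on 10 via wRu]
13. ¬q, u   [¬∨-rule on 12]
14. ¬(q ∨ p), v   [¬◇-rule on 10 via wRv]
15. ¬q, v   [¬∨-rule on 14]
Accessibility: uRu, uRv, uRw, vRu, vRv, vRw, wRu, wRv, wRw
Branch closes: q and ¬q both at v.
Every branch closes (one shown): unsatisfiable in S5.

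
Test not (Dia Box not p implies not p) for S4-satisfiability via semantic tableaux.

1. not (Dia Box not p implies not p), u
2. Dia Box not p, u
3. p, u
4. Box not p, v
5. not p, v
Accessibility: uRu, uRv, vRv

Satisfiable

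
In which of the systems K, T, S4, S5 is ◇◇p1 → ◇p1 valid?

S4, S5

T-tableau for the negation ¬(◇◇p1 → ◇p1):
1. ¬(◇◇p1 → ◇p1), 0
2. ◇◇p1, 0   [¬→-rule on 1]
3. ¬◇p1, 0   [¬→-rule on 1]
4. ¬p1, 0   [¬◇-rule on 3 via 0R0]
5. ◇p1, 1   [◇-rule on 2: fresh world 1, 0R1]
6. ¬p1, 1   [¬◇-rule on 3 via 0R1]
7. p1, 2   [◇-rule on 5: fresh world 2, 1R2]
Accessibility: 0R0, 0R1, 1R1, 1R2, 2R2
Complete open branch: countermodel on a T-frame, so not valid in T, nor in K (the same frame is also a K-frame).
S4-tableau for the negation ¬(◇◇p1 → ◇p1):
1. ¬(◇◇p1 → ◇p1), 0
2. ◇◇p1, 0   [¬→-rule on 1]
3. ¬◇p1, 0   [¬→-rule on 1]
4. ¬p1, 0   [¬◇-rule on 3 via 0R0]
5. ◇p1, 1   [◇-rule on 2: fresh world 1, 0R1]
6. ¬p1, 1   [¬◇-rule on 3 via 0R1]
7. p1, 2   [◇-rule on 5: fresh world 2, 1R2]
8. ¬p1, 2   [¬◇-rule on 3 via 0R2]
Accessibility: 0R0, 0R1, 0R2, 1R1, 1R2, 2R2
Branch closes: p1 and ¬p1 both at 2.
Every branch closes (one shown): valid in S4, hence also in S5 (every theorem of S4 is a theorem of S5).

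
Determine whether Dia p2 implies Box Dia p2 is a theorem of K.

Tableau for the negation not (Dia p2 implies Box Dia p2):
1. not (Dia p2 implies Box Dia p2), u
2. Dia p2, u
3. not Box Dia p2, u
4. p2, v
5. not Dia p2, w
Accessibility: uRv, uRw
The negation has an open branch (countermodel exists).

Not valid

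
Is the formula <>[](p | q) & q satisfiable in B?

1. <>[](p | q) & q, 0
2. <>[](p | q), 0
3. q, 0
4. [](p | q), 1
5. p | q, 0
6. p | q, 1
7. q, 1
Accessibility: 0R0, 0R1, 1R0, 1R1

Satisfiable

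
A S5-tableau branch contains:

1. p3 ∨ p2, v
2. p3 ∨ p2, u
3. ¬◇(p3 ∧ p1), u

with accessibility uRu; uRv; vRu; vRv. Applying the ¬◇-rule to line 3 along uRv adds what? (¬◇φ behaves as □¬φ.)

¬(p3 ∧ p1), v

¬◇φ behaves as □¬φ: propagate the negated body to each accessible world.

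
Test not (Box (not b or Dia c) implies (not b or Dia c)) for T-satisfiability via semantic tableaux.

1. not (Box (not b or Dia c) implies (not b or Dia c)), u
2. Box (not b or Dia c), u   [neg-implies-rule on 1]
3. not (not b or Dia c), u   [neg-implies-rule on 1]
4. b, u   [neg-or-rule on 3]
5. not Dia c, u   [neg-or-rule on 3]
6. not b or Dia c, u   [Box-rule on 2 via uRu]
7. not c, u   [neg-Dia-rule on 5 via uRu]
8. Dia c, u   [or-rule on 6 (branches; this branch)]
9. c, v   [Dia-rule on 8: fresh world v, uRv]
10. not b or Dia c, v   [Box-rule on 2 via uRv]
11. not c, v   [neg-Dia-rule on 5 via uRv]
Accessibility: uRu, uRv, vRv
Branch closes: c and not c both at v.
All branches of the tableau close; one closing branch shown above.

No, unsatisfiable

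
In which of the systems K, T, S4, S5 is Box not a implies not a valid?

T, S4, S5

T-tableau for the negation not (Box not a implies not a):
1. not (Box not a implies not a), 0
2. Box not a, 0
3. a, 0
4. not a, 0
Accessibility: 0R0
Branch closes: a and not a both at 0.
Every branch closes (one shown): valid in T, hence also in S4, S5 (every theorem of T is a theorem of S4 and S5).
K-tableau for the negation not (Box not a implies not a):
1. not (Box not a implies not a), 0
2. Box not a, 0
3. a, 0
Complete open branch: countermodel on a K-frame, so not valid in K.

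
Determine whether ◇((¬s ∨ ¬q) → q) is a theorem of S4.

Not valid

Tableau for the negation ¬◇((¬s ∨ ¬q) → q):
1. ¬◇((¬s ∨ ¬q) → q), w0
2. ¬((¬s ∨ ¬q) → q), w0
3. ¬s ∨ ¬q, w0
4. ¬q, w0
Accessibility: w0Rw0
The negation has an open branch (countermodel exists).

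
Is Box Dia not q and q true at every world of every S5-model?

No, not valid

Tableau for the negation not (Box Dia not q and q):
1. not (Box Dia not q and q), w0
2. not q, w0
Accessibility: w0Rw0
The negation has an open branch (countermodel exists).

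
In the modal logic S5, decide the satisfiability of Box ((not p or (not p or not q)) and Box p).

Satisfiable

1. Box ((not p or (not p or not q)) and Box p), u
2. (not p or (not p or not q)) and Box p, u
3. not p or (not p or not q), u
4. Box p, u
5. p, u
6. not p or not q, u
7. not q, u
Accessibility: uRu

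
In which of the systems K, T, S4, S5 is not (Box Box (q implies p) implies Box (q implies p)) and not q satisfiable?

T-tableau for the formula:
1. not (Box Box (q implies p) implies Box (q implies p)) and not q, u
2. not (Box Box (q implies p) implies Box (q implies p)), u
3. not q, u
4. Box Box (q implies p), u
5. not Box (q implies p), u
6. Box (q implies p), u
7. q implies p, u
8. p, u
9. not (q implies p), v
10. q, v
11. not p, v
12. Box (q implies p), v
13. q implies p, v
14. p, v
Accessibility: uRu, uRv, vRv
Branch closes: p and not p both at v.
Every branch closes (one shown): unsatisfiable in T, hence also in S4, S5 (every S4/S5-frame is a T-frame).
K-tableau for the formula:
1. not (Box Box (q implies p) implies Box (q implies p)) and not q, u
2. not (Box Box (q implies p) implies Box (q implies p)), u
3. not q, u
4. Box Box (q implies p), u
5. not Box (q implies p), u
6. not (q implies p), v
7. q, v
8. not p, v
9. Box (q implies p), v
Accessibility: uRv
Complete open branch: satisfiable in K.

K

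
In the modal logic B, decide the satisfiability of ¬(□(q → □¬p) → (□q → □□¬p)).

1. ¬(□(q → □¬p) → (□q → □□¬p)), u
2. □(q → □¬p), u
3. ¬(□q → □□¬p), u
4. □q, u
5. ¬□□¬p, u
6. q → □¬p, u
7. q, u
8. □¬p, u
9. ¬p, u
10. ¬□¬p, v
11. q → □¬p, v
12. q, v
13. ¬p, v
14. □¬p, v
15. p, w
16. ¬p, w
Accessibility: uRu, uRv, vRu, vRv, vRw, wRv, wRw
Branch closes: p and ¬p both at w.
Every branch closes; the branch above is one of them.

No, unsatisfiable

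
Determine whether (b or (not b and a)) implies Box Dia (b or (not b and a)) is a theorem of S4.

No, not valid

Tableau for the negation not ((b or (not b and a)) implies Box Dia (b or (not b and a))):
1. not ((b or (not b and a)) implies Box Dia (b or (not b and a))), u
2. b or (not b and a), u   [neg-implies-rule on 1]
3. not Box Dia (b or (not b and a)), u   [neg-implies-rule on 1]
4. not b and a, u   [or-rule on 2 (branches; this branch)]
5. not b, u   [and-rule on 4]
6. a, u   [and-rule on 4]
7. not Dia (b or (not b and a)), v   [neg-Box-rule on 3: fresh world v, uRv]
8. not (b or (not b and a)), v   [neg-Dia-rule on 7 via vRv]
9. not b, v   [neg-or-rule on 8]
10. not (not b and a), v   [neg-or-rule on 8]
11. not a, v   [neg-and-rule on 10 (branches; this branch)]
Accessibility: uRu, uRv, vRv
The negation has an open branch (countermodel exists).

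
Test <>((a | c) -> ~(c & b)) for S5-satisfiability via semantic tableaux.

1. <>((a | c) -> ~(c & b)), u
2. (a | c) -> ~(c & b), v
3. ~(c & b), v
4. ~b, v
Accessibility: uRu, uRv, vRu, vRv

Yes, satisfiable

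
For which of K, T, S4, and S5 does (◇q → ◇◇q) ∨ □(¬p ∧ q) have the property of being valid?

T, S4, S5

K-tableau for the negation ¬((◇q → ◇◇q) ∨ □(¬p ∧ q)):
1. ¬((◇q → ◇◇q) ∨ □(¬p ∧ q)), u
2. ¬(◇q → ◇◇q), u   [¬∨-rule on 1]
3. ¬□(¬p ∧ q), u   [¬∨-rule on 1]
4. ◇q, u   [¬→-rule on 2]
5. ¬◇◇q, u   [¬→-rule on 2]
6. ¬(¬p ∧ q), v   [¬□-rule on 3: fresh world v, uRv]
7. ¬◇q, v   [¬◇-rule on 5 via uRv]
8. ¬q, v   [¬∧-rule on 6 (branches; this branch)]
9. q, w   [◇-rule on 4: fresh world w, uRw]
10. ¬◇q, w   [¬◇-rule on 5 via uRw]
Accessibility: uRv, uRw
Complete open branch: countermodel on a K-frame, so not valid in K.
T-tableau for the negation ¬((◇q → ◇◇q) ∨ □(¬p ∧ q)):
1. ¬((◇q → ◇◇q) ∨ □(¬p ∧ q)), u
2. ¬(◇q → ◇◇q), u   [¬∨-rule on 1]
3. ¬□(¬p ∧ q), u   [¬∨-rule on 1]
4. ◇q, u   [¬→-rule on 2]
5. ¬◇◇q, u   [¬→-rule on 2]
6. ¬◇q, u   [¬◇-rule on 5 via uRu]
7. ¬q, u   [¬◇-rule on 6 via uRu]
8. ¬(¬p ∧ q), v   [¬□-rule on 3: fresh world v, uRv]
9. ¬◇q, v   [¬◇-rule on 5 via uRv]
10. ¬q, v   [¬◇-rule on 6 via uRv]
11. q, w   [◇-rule on 4: fresh world w, uRw]
12. ¬◇q, w   [¬◇-rule on 5 via uRw]
13. ¬q, w   [¬◇-rule on 6 via uRw]
Accessibility: uRu, uRv, uRw, vRv, wRw
Branch closes: q and ¬q both at w.
Every branch closes (one shown): valid in T, hence also in S4, S5 (every theorem of T is a theorem of S4 and S5).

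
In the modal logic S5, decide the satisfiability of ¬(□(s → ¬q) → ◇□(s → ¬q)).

1. ¬(□(s → ¬q) → ◇□(s → ¬q)), w0
2. □(s → ¬q), w0
3. ¬◇□(s → ¬q), w0
4. s → ¬q, w0
5. ¬□(s → ¬q), w0
6. ¬q, w0
7. ¬(s → ¬q), w1
8. s, w1
9. q, w1
10. s → ¬q, w1
11. ¬□(s → ¬q), w1
12. ¬q, w1
Accessibility: w0Rw0, w0Rw1, w1Rw0, w1Rw1
Branch closes: q and ¬q both at w1.
(One branch shown.) All branches close.

Unsatisfiable (every branch closes)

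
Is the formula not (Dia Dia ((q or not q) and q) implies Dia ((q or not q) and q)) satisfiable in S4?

1. not (Dia Dia ((q or not q) and q) implies Dia ((q or not q) and q)), w0
2. Dia Dia ((q or not q) and q), w0
3. not Dia ((q or not q) and q), w0
4. not ((q or not q) and q), w0
5. not q, w0
6. Dia ((q or not q) and q), w1
7. not ((q or not q) and q), w1
8. not q, w1
9. (q or not q) and q, w2
10. q or not q, w2
11. q, w2
12. not ((q or not q) and q), w2
13. not (q or not q), w2
14. not q, w2
Accessibility: w0Rw0, w0Rw1, w0Rw2, w1Rw1, w1Rw2, w2Rw2
Branch closes: q and not q both at w2.
(One branch shown.) All branches close.

No, unsatisfiable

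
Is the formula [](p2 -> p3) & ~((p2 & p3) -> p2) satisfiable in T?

Unsatisfiable

1. [](p2 -> p3) & ~((p2 & p3) -> p2), u
2. [](p2 -> p3), u
3. ~((p2 & p3) -> p2), u
4. p2 & p3, u
5. ~p2, u
6. p2, u
7. p3, u
Accessibility: uRu
Branch closes: p2 and ~p2 both at u.
(One branch shown.) All branches close.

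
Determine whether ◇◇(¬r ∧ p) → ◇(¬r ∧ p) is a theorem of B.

Tableau for the negation ¬(◇◇(¬r ∧ p) → ◇(¬r ∧ p)):
1. ¬(◇◇(¬r ∧ p) → ◇(¬r ∧ p)), u
2. ◇◇(¬r ∧ p), u
3. ¬◇(¬r ∧ p), u
4. ¬(¬r ∧ p), u
5. ¬p, u
6. ◇(¬r ∧ p), v
7. ¬(¬r ∧ p), v
8. ¬p, v
9. ¬r ∧ p, w
10. ¬r, w
11. p, w
Accessibility: uRu, uRv, vRu, vRv, vRw, wRv, wRw
The negation has an open branch (countermodel exists).

Not valid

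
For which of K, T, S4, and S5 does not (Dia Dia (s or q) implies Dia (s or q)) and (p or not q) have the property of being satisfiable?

K, T

T-tableau for the formula:
1. not (Dia Dia (s or q) implies Dia (s or q)) and (p or not q), 0
2. not (Dia Dia (s or q) implies Dia (s or q)), 0   [and-rule on 1]
3. p or not q, 0   [and-rule on 1]
4. Dia Dia (s or q), 0   [neg-implies-rule on 2]
5. not Dia (s or q), 0   [neg-implies-rule on 2]
6. not (s or q), 0   [neg-Dia-rule on 5 via 0R0]
7. not s, 0   [neg-or-rule on 6]
8. not q, 0   [neg-or-rule on 6]
9. Dia (s or q), 1   [Dia-rule on 4: fresh world 1, 0R1]
10. not (s or q), 1   [neg-Dia-rule on 5 via 0R1]
11. not s, 1   [neg-or-rule on 10]
12. not q, 1   [neg-or-rule on 10]
13. s or q, 2   [Dia-rule on 9: fresh world 2, 1R2]
14. q, 2   [or-rule on 13 (branches; this branch)]
Accessibility: 0R0, 0R1, 1R1, 1R2, 2R2
Complete open branch: satisfiable in T, hence also in K (this T-model is also a K-model).
S4-tableau for the formula:
1. not (Dia Dia (s or q) implies Dia (s or q)) and (p or not q), 0
2. not (Dia Dia (s or q) implies Dia (s or q)), 0   [and-rule on 1]
3. p or not q, 0   [and-rule on 1]
4. Dia Dia (s or q), 0   [neg-implies-rule on 2]
5. not Dia (s or q), 0   [neg-implies-rule on 2]
6. not (s or q), 0   [neg-Dia-rule on 5 via 0R0]
7. not s, 0   [neg-or-rule on 6]
8. not q, 0   [neg-or-rule on 6]
9. Dia (s or q), 1   [Dia-rule on 4: fresh world 1, 0R1]
10. not (s or q), 1   [neg-Dia-rule on 5 via 0R1]
11. not s, 1   [neg-or-rule on 10]
12. not q, 1   [neg-or-rule on 10]
13. s or q, 2   [Dia-rule on 9: fresh world 2, 1R2]
14. not (s or q), 2   [neg-Dia-rule on 5 via 0R2]
15. not s, 2   [neg-or-rule on 14]
16. not q, 2   [neg-or-rule on 14]
17. q, 2   [or-rule on 13 (branches; this branch)]
Accessibility: 0R0, 0R1, 0R2, 1R1, 1R2, 2R2
Branch closes: q and not q both at 2.
Every branch closes (one shown): unsatisfiable in S4, hence also in S5 (every S5-frame is an S4-frame).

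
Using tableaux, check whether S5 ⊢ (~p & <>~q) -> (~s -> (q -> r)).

No, not valid

Tableau for the negation ~((~p & <>~q) -> (~s -> (q -> r))):
1. ~((~p & <>~q) -> (~s -> (q -> r))), u
2. ~p & <>~q, u
3. ~(~s -> (q -> r)), u
4. ~p, u
5. <>~q, u
6. ~s, u
7. ~(q -> r), u
8. q, u
9. ~r, u
10. ~q, v
Accessibility: uRu, uRv, vRu, vRv
The negation has an open branch (countermodel exists).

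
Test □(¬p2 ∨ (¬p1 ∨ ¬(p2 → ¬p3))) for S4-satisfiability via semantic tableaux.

Satisfiable

1. □(¬p2 ∨ (¬p1 ∨ ¬(p2 → ¬p3))), w0
2. ¬p2 ∨ (¬p1 ∨ ¬(p2 → ¬p3)), w0
3. ¬p1 ∨ ¬(p2 → ¬p3), w0
4. ¬(p2 → ¬p3), w0
5. p2, w0
6. p3, w0
Accessibility: w0Rw0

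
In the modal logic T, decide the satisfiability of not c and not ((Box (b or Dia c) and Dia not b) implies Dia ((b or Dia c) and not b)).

1. not c and not ((Box (b or Dia c) and Dia not b) implies Dia ((b or Dia c) and not b)), u
2. not c, u
3. not ((Box (b or Dia c) and Dia not b) implies Dia ((b or Dia c) and not b)), u
4. Box (b or Dia c) and Dia not b, u
5. not Dia ((b or Dia c) and not b), u
6. Box (b or Dia c), u
7. Dia not b, u
8. not ((b or Dia c) and not b), u
9. b or Dia c, u
10. b, u
11. Dia c, u
12. not b, v
13. not ((b or Dia c) and not b), v
14. b or Dia c, v
15. not (b or Dia c), v
16. not Dia c, v
17. not c, v
18. Dia c, v
19. c, w
20. not ((b or Dia c) and not b), w
21. b or Dia c, w
22. b, w
23. Dia c, w
24. c, x
25. not c, x
Accessibility: uRu, uRv, uRw, vRv, vRx, wRw, xRx
Branch closes: c and not c both at x.
Every branch closes; the branch above is one of them.

Unsatisfiable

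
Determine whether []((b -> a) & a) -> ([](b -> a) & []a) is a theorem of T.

Valid in T

Tableau for the negation ~([]((b -> a) & a) -> ([](b -> a) & []a)):
1. ~([]((b -> a) & a) -> ([](b -> a) & []a)), 0
2. []((b -> a) & a), 0   [~->-rule on 1]
3. ~([](b -> a) & []a), 0   [~->-rule on 1]
4. (b -> a) & a, 0   [[]-rule on 2 via 0R0]
5. b -> a, 0   [&-rule on 4]
6. a, 0   [&-rule on 4]
7. ~[](b -> a), 0   [~&-rule on 3 (branches; this branch)]
8. ~(b -> a), 1   [~[]-rule on 7: fresh world 1, 0R1]
9. b, 1   [~->-rule on 8]
10. ~a, 1   [~->-rule on 8]
11. (b -> a) & a, 1   [[]-rule on 2 via 0R1]
12. b -> a, 1   [&-rule on 11]
13. a, 1   [&-rule on 11]
Accessibility: 0R0, 0R1, 1R1
Branch closes: a and ~a both at 1.
Every branch of the negation's tableau closes; the branch above is one of them.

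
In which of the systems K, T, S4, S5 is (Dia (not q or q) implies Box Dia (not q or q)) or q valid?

T, S4, S5

T-tableau for the negation not ((Dia (not q or q) implies Box Dia (not q or q)) or q):
1. not ((Dia (not q or q) implies Box Dia (not q or q)) or q), 0
2. not (Dia (not q or q) implies Box Dia (not q or q)), 0
3. not q, 0
4. Dia (not q or q), 0
5. not Box Dia (not q or q), 0
6. not q or q, 1
7. q, 1
8. not Dia (not q or q), 2
9. not (not q or q), 2
10. q, 2
11. not q, 2
Accessibility: 0R0, 0R1, 0R2, 1R1, 2R2
Branch closes: q and not q both at 2.
Every branch closes (one shown): valid in T, hence also in S4, S5 (every theorem of T is a theorem of S4 and S5).
K-tableau for the negation not ((Dia (not q or q) implies Box Dia (not q or q)) or q):
1. not ((Dia (not q or q) implies Box Dia (not q or q)) or q), 0
2. not (Dia (not q or q) implies Box Dia (not q or q)), 0
3. not q, 0
4. Dia (not q or q), 0
5. not Box Dia (not q or q), 0
6. not q or q, 1
7. q, 1
8. not Dia (not q or q), 2
Accessibility: 0R1, 0R2
Complete open branch: countermodel on a K-frame, so not valid in K.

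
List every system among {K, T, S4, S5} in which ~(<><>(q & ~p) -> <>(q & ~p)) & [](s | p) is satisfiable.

T-tableau for the formula:
1. ~(<><>(q & ~p) -> <>(q & ~p)) & [](s | p), u
2. ~(<><>(q & ~p) -> <>(q & ~p)), u
3. [](s | p), u
4. <><>(q & ~p), u
5. ~<>(q & ~p), u
6. s | p, u
7. ~(q & ~p), u
8. p, u
9. <>(q & ~p), v
10. s | p, v
11. ~(q & ~p), v
12. p, v
13. q & ~p, w
14. q, w
15. ~p, w
Accessibility: uRu, uRv, vRv, vRw, wRw
Complete open branch: satisfiable in T, hence also in K (this T-model is also a K-model).
S4-tableau for the formula:
1. ~(<><>(q & ~p) -> <>(q & ~p)) & [](s | p), u
2. ~(<><>(q & ~p) -> <>(q & ~p)), u
3. [](s | p), u
4. <><>(q & ~p), u
5. ~<>(q & ~p), u
6. s | p, u
7. ~(q & ~p), u
8. p, u
9. <>(q & ~p), v
10. s | p, v
11. ~(q & ~p), v
12. p, v
13. q & ~p, w
14. q, w
15. ~p, w
16. s | p, w
17. ~(q & ~p), w
18. s, w
19. p, w
Accessibility: uRu, uRv, uRw, vRv, vRw, wRw
Branch closes: p and ~p both at w.
Every branch closes (one shown): unsatisfiable in S4, hence also in S5 (every S5-frame is an S4-frame).

K, T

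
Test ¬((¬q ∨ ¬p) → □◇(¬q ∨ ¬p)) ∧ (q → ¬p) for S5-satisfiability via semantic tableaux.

1. ¬((¬q ∨ ¬p) → □◇(¬q ∨ ¬p)) ∧ (q → ¬p), w0
2. ¬((¬q ∨ ¬p) → □◇(¬q ∨ ¬p)), w0
3. q → ¬p, w0
4. ¬q ∨ ¬p, w0
5. ¬□◇(¬q ∨ ¬p), w0
6. ¬p, w0
7. ¬◇(¬q ∨ ¬p), w1
8. ¬(¬q ∨ ¬p), w0
9. q, w0
10. p, w0
Accessibility: w0Rw0, w0Rw1, w1Rw0, w1Rw1
Branch closes: p and ¬p both at w0.
All branches of the tableau close; one closing branch shown above.

Unsatisfiable (every branch closes)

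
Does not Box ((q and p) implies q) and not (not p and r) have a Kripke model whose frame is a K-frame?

1. not Box ((q and p) implies q) and not (not p and r), w0
2. not Box ((q and p) implies q), w0   [and-rule on 1]
3. not (not p and r), w0   [and-rule on 1]
4. not r, w0   [neg-and-rule on 3 (branches; this branch)]
5. not ((q and p) implies q), w1   [neg-Box-rule on 2: fresh world w1, w0Rw1]
6. q and p, w1   [neg-implies-rule on 5]
7. not q, w1   [neg-implies-rule on 5]
8. q, w1   [and-rule on 6]
9. p, w1   [and-rule on 6]
Accessibility: w0Rw1
Branch closes: q and not q both at w1.
(One branch shown.) All branches close.

Unsatisfiable (every branch closes)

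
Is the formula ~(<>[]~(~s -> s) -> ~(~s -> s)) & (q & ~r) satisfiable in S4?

1. ~(<>[]~(~s -> s) -> ~(~s -> s)) & (q & ~r), u
2. ~(<>[]~(~s -> s) -> ~(~s -> s)), u
3. q & ~r, u
4. <>[]~(~s -> s), u
5. ~s -> s, u
6. q, u
7. ~r, u
8. s, u
9. []~(~s -> s), v
10. ~(~s -> s), v
11. ~s, v
Accessibility: uRu, uRv, vRv

Satisfiable (open branch found)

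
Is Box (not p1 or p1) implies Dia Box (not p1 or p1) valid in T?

Yes, valid

Tableau for the negation not (Box (not p1 or p1) implies Dia Box (not p1 or p1)):
1. not (Box (not p1 or p1) implies Dia Box (not p1 or p1)), w0
2. Box (not p1 or p1), w0
3. not Dia Box (not p1 or p1), w0
4. not p1 or p1, w0
5. not Box (not p1 or p1), w0
6. p1, w0
7. not (not p1 or p1), w1
8. p1, w1
9. not p1, w1
Accessibility: w0Rw0, w0Rw1, w1Rw1
Branch closes: p1 and not p1 both at w1.
Every branch of the negation's tableau closes; the branch above is one of them.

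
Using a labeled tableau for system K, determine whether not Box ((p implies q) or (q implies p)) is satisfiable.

Unsatisfiable (every branch closes)

1. not Box ((p implies q) or (q implies p)), w0
2. not ((p implies q) or (q implies p)), w1
3. not (p implies q), w1
4. not (q implies p), w1
5. p, w1
6. not q, w1
7. q, w1
8. not p, w1
Accessibility: w0Rw1
Branch closes: q and not q both at w1.
Every branch closes; the branch above is one of them.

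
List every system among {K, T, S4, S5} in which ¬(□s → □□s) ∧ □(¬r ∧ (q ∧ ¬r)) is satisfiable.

K, T

S4-tableau for the formula:
1. ¬(□s → □□s) ∧ □(¬r ∧ (q ∧ ¬r)), 0
2. ¬(□s → □□s), 0
3. □(¬r ∧ (q ∧ ¬r)), 0
4. □s, 0
5. ¬□□s, 0
6. ¬r ∧ (q ∧ ¬r), 0
7. ¬r, 0
8. q ∧ ¬r, 0
9. q, 0
10. s, 0
11. ¬□s, 1
12. ¬r ∧ (q ∧ ¬r), 1
13. ¬r, 1
14. q ∧ ¬r, 1
15. q, 1
16. s, 1
17. ¬s, 2
18. ¬r ∧ (q ∧ ¬r), 2
19. ¬r, 2
20. q ∧ ¬r, 2
21. q, 2
22. s, 2
Accessibility: 0R0, 0R1, 0R2, 1R1, 1R2, 2R2
Branch closes: s and ¬s both at 2.
Every branch closes (one shown): unsatisfiable in S4, hence also in S5 (every S5-frame is an S4-frame).
T-tableau for the formula:
1. ¬(□s → □□s) ∧ □(¬r ∧ (q ∧ ¬r)), 0
2. ¬(□s → □□s), 0
3. □(¬r ∧ (q ∧ ¬r)), 0
4. □s, 0
5. ¬□□s, 0
6. ¬r ∧ (q ∧ ¬r), 0
7. ¬r, 0
8. q ∧ ¬r, 0
9. q, 0
10. s, 0
11. ¬□s, 1
12. ¬r ∧ (q ∧ ¬r), 1
13. ¬r, 1
14. q ∧ ¬r, 1
15. q, 1
16. s, 1
17. ¬s, 2
Accessibility: 0R0, 0R1, 1R1, 1R2, 2R2
Complete open branch: satisfiable in T, hence also in K (this T-model is also a K-model).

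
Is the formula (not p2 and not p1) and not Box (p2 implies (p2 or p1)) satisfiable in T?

Unsatisfiable

1. (not p2 and not p1) and not Box (p2 implies (p2 or p1)), 0
2. not p2 and not p1, 0
3. not Box (p2 implies (p2 or p1)), 0
4. not p2, 0
5. not p1, 0
6. not (p2 implies (p2 or p1)), 1
7. p2, 1
8. not (p2 or p1), 1
9. not p2, 1
10. not p1, 1
Accessibility: 0R0, 0R1, 1R1
Branch closes: p2 and not p2 both at 1.
(One branch shown.) All branches close.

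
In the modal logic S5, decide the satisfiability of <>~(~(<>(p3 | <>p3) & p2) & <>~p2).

Yes, satisfiable

1. <>~(~(<>(p3 | <>p3) & p2) & <>~p2), w0
2. ~(~(<>(p3 | <>p3) & p2) & <>~p2), w1
3. ~<>~p2, w1
4. p2, w0
5. p2, w1
Accessibility: w0Rw0, w0Rw1, w1Rw0, w1Rw1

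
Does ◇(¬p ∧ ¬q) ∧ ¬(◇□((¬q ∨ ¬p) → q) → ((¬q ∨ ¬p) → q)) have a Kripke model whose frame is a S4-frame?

Satisfiable

1. ◇(¬p ∧ ¬q) ∧ ¬(◇□((¬q ∨ ¬p) → q) → ((¬q ∨ ¬p) → q)), 0
2. ◇(¬p ∧ ¬q), 0
3. ¬(◇□((¬q ∨ ¬p) → q) → ((¬q ∨ ¬p) → q)), 0
4. ◇□((¬q ∨ ¬p) → q), 0
5. ¬((¬q ∨ ¬p) → q), 0
6. ¬q ∨ ¬p, 0
7. ¬q, 0
8. ¬p, 0
9. ¬p ∧ ¬q, 1
10. ¬p, 1
11. ¬q, 1
12. □((¬q ∨ ¬p) → q), 2
13. (¬q ∨ ¬p) → q, 2
14. q, 2
Accessibility: 0R0, 0R1, 0R2, 1R1, 2R2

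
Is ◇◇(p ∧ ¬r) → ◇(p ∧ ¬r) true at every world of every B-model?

Not valid

Tableau for the negation ¬(◇◇(p ∧ ¬r) → ◇(p ∧ ¬r)):
1. ¬(◇◇(p ∧ ¬r) → ◇(p ∧ ¬r)), u
2. ◇◇(p ∧ ¬r), u
3. ¬◇(p ∧ ¬r), u
4. ¬(p ∧ ¬r), u
5. r, u
6. ◇(p ∧ ¬r), v
7. ¬(p ∧ ¬r), v
8. r, v
9. p ∧ ¬r, w
10. p, w
11. ¬r, w
Accessibility: uRu, uRv, vRu, vRv, vRw, wRv, wRw
The negation has an open branch (countermodel exists).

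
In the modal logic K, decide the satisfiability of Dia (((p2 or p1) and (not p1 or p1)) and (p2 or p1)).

Satisfiable

1. Dia (((p2 or p1) and (not p1 or p1)) and (p2 or p1)), u
2. ((p2 or p1) and (not p1 or p1)) and (p2 or p1), v
3. (p2 or p1) and (not p1 or p1), v
4. p2 or p1, v
5. not p1 or p1, v
6. p1, v
Accessibility: uRv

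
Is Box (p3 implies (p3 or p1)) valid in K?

Valid

Tableau for the negation not Box (p3 implies (p3 or p1)):
1. not Box (p3 implies (p3 or p1)), w0
2. not (p3 implies (p3 or p1)), w1   [neg-Box-rule on 1: fresh world w1, w0Rw1]
3. p3, w1   [neg-implies-rule on 2]
4. not (p3 or p1), w1   [neg-implies-rule on 2]
5. not p3, w1   [neg-or-rule on 4]
6. not p1, w1   [neg-or-rule on 4]
Accessibility: w0Rw1
Branch closes: p3 and not p3 both at w1.
All branches of the negation close; one closing branch shown above.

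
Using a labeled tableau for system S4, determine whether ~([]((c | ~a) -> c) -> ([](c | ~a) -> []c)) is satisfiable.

No, unsatisfiable

1. ~([]((c | ~a) -> c) -> ([](c | ~a) -> []c)), 0
2. []((c | ~a) -> c), 0
3. ~([](c | ~a) -> []c), 0
4. [](c | ~a), 0
5. ~[]c, 0
6. (c | ~a) -> c, 0
7. c | ~a, 0
8. c, 0
9. ~a, 0
10. ~c, 1
11. (c | ~a) -> c, 1
12. c | ~a, 1
13. ~(c | ~a), 1
14. a, 1
15. ~a, 1
Accessibility: 0R0, 0R1, 1R1
Branch closes: a and ~a both at 1.
Every branch closes; the branch above is one of them.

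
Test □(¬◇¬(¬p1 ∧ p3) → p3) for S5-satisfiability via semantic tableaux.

Satisfiable

1. □(¬◇¬(¬p1 ∧ p3) → p3), u
2. ¬◇¬(¬p1 ∧ p3) → p3, u
3. p3, u
Accessibility: uRu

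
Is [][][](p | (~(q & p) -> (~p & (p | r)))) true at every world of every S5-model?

Invalid (countermodel exists)

Tableau for the negation ~[][][](p | (~(q & p) -> (~p & (p | r)))):
1. ~[][][](p | (~(q & p) -> (~p & (p | r)))), u
2. ~[][](p | (~(q & p) -> (~p & (p | r)))), v
3. ~[](p | (~(q & p) -> (~p & (p | r)))), w
4. ~(p | (~(q & p) -> (~p & (p | r)))), x
5. ~p, x
6. ~(~(q & p) -> (~p & (p | r))), x
7. ~(q & p), x
8. ~(~p & (p | r)), x
9. ~(p | r), x
10. ~r, x
Accessibility: uRu, uRv, uRw, uRx, vRu, vRv, vRw, vRx, wRu, wRv, wRw, wRx, xRu, xRv, xRw, xRx
The negation has an open branch (countermodel exists).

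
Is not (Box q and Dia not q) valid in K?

Tableau for the negation Box q and Dia not q:
1. Box q and Dia not q, u
2. Box q, u   [and-rule on 1]
3. Dia not q, u   [and-rule on 1]
4. not q, v   [Dia-rule on 3: fresh world v, uRv]
5. q, v   [Box-rule on 2 via uRv]
Accessibility: uRv
Branch closes: q and not q both at v.
All branches of the negation close; one closing branch shown above.

Valid in K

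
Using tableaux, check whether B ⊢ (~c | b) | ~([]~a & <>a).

Yes, valid

Tableau for the negation ~((~c | b) | ~([]~a & <>a)):
1. ~((~c | b) | ~([]~a & <>a)), w0
2. ~(~c | b), w0   [~|-rule on 1]
3. []~a & <>a, w0   [~|-rule on 1]
4. c, w0   [~|-rule on 2]
5. ~b, w0   [~|-rule on 2]
6. []~a, w0   [&-rule on 3]
7. <>a, w0   [&-rule on 3]
8. ~a, w0   [[]-rule on 6 via w0Rw0]
9. a, w1   [<>-rule on 7: fresh world w1, w0Rw1]
10. ~a, w1   [[]-rule on 6 via w0Rw1]
Accessibility: w0Rw0, w0Rw1, w1Rw0, w1Rw1
Branch closes: a and ~a both at w1.
Every branch of the negation's tableau closes; the branch above is one of them.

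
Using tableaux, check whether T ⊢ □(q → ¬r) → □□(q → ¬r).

Invalid (countermodel exists)

Tableau for the negation ¬(□(q → ¬r) → □□(q → ¬r)):
1. ¬(□(q → ¬r) → □□(q → ¬r)), w0
2. □(q → ¬r), w0
3. ¬□□(q → ¬r), w0
4. q → ¬r, w0
5. ¬r, w0
6. ¬□(q → ¬r), w1
7. q → ¬r, w1
8. ¬r, w1
9. ¬(q → ¬r), w2
10. q, w2
11. r, w2
Accessibility: w0Rw0, w0Rw1, w1Rw1, w1Rw2, w2Rw2
The negation has an open branch (countermodel exists).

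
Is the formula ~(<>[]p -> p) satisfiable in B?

Unsatisfiable (every branch closes)

1. ~(<>[]p -> p), u
2. <>[]p, u   [~->-rule on 1]
3. ~p, u   [~->-rule on 1]
4. []p, v   [<>-rule on 2: fresh world v, uRv]
5. p, u   [[]-rule on 4 via vRu]
Accessibility: uRu, uRv, vRu, vRv
Branch closes: p and ~p both at u.
All branches of the tableau close; one closing branch shown above.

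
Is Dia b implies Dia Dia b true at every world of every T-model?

Tableau for the negation not (Dia b implies Dia Dia b):
1. not (Dia b implies Dia Dia b), w0
2. Dia b, w0
3. not Dia Dia b, w0
4. not Dia b, w0
5. not b, w0
6. b, w1
7. not Dia b, w1
8. not b, w1
Accessibility: w0Rw0, w0Rw1, w1Rw1
Branch closes: b and not b both at w1.
All branches of the negation close; one closing branch shown above.

Valid in T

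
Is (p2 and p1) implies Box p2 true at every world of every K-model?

Tableau for the negation not ((p2 and p1) implies Box p2):
1. not ((p2 and p1) implies Box p2), 0
2. p2 and p1, 0   [neg-implies-rule on 1]
3. not Box p2, 0   [neg-implies-rule on 1]
4. p2, 0   [and-rule on 2]
5. p1, 0   [and-rule on 2]
6. not p2, 1   [neg-Box-rule on 3: fresh world 1, 0R1]
Accessibility: 0R1
The negation has an open branch (countermodel exists).

Not valid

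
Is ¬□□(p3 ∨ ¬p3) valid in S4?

Invalid (countermodel exists)

Tableau for the negation □□(p3 ∨ ¬p3):
1. □□(p3 ∨ ¬p3), u
2. □(p3 ∨ ¬p3), u
3. p3 ∨ ¬p3, u
4. ¬p3, u
Accessibility: uRu
The negation has an open branch (countermodel exists).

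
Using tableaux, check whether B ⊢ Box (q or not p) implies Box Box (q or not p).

Invalid (countermodel exists)

Tableau for the negation not (Box (q or not p) implies Box Box (q or not p)):
1. not (Box (q or not p) implies Box Box (q or not p)), 0
2. Box (q or not p), 0   [neg-implies-rule on 1]
3. not Box Box (q or not p), 0   [neg-implies-rule on 1]
4. q or not p, 0   [Box-rule on 2 via 0R0]
5. not p, 0   [or-rule on 4 (branches; this branch)]
6. not Box (q or not p), 1   [neg-Box-rule on 3: fresh world 1, 0R1]
7. q or not p, 1   [Box-rule on 2 via 0R1]
8. not p, 1   [or-rule on 7 (branches; this branch)]
9. not (q or not p), 2   [neg-Box-rule on 6: fresh world 2, 1R2]
10. not q, 2   [neg-or-rule on 9]
11. p, 2   [neg-or-rule on 9]
Accessibility: 0R0, 0R1, 1R0, 1R1, 1R2, 2R1, 2R2
The negation has an open branch (countermodel exists).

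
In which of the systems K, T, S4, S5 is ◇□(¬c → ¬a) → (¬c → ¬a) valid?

S5-tableau for the negation ¬(◇□(¬c → ¬a) → (¬c → ¬a)):
1. ¬(◇□(¬c → ¬a) → (¬c → ¬a)), 0
2. ◇□(¬c → ¬a), 0
3. ¬(¬c → ¬a), 0
4. ¬c, 0
5. a, 0
6. □(¬c → ¬a), 1
7. ¬c → ¬a, 0
8. ¬c → ¬a, 1
9. ¬a, 0
Accessibility: 0R0, 0R1, 1R0, 1R1
Branch closes: a and ¬a both at 0.
Every branch closes (one shown): valid in S5.
S4-tableau for the negation ¬(◇□(¬c → ¬a) → (¬c → ¬a)):
1. ¬(◇□(¬c → ¬a) → (¬c → ¬a)), 0
2. ◇□(¬c → ¬a), 0
3. ¬(¬c → ¬a), 0
4. ¬c, 0
5. a, 0
6. □(¬c → ¬a), 1
7. ¬c → ¬a, 1
8. ¬a, 1
Accessibility: 0R0, 0R1, 1R1
Complete open branch: countermodel on an S4-frame, so not valid in S4, nor in K, T (the same frame is also a K-frame and a T-frame).

S5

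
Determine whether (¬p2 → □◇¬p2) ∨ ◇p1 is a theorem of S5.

Tableau for the negation ¬((¬p2 → □◇¬p2) ∨ ◇p1):
1. ¬((¬p2 → □◇¬p2) ∨ ◇p1), 0
2. ¬(¬p2 → □◇¬p2), 0
3. ¬◇p1, 0
4. ¬p2, 0
5. ¬□◇¬p2, 0
6. ¬p1, 0
7. ¬◇¬p2, 1
8. ¬p1, 1
9. p2, 0
Accessibility: 0R0, 0R1, 1R0, 1R1
Branch closes: p2 and ¬p2 both at 0.
All branches of the negation close; one closing branch shown above.

Valid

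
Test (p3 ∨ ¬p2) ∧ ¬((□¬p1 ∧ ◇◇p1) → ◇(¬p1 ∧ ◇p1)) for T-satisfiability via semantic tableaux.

1. (p3 ∨ ¬p2) ∧ ¬((□¬p1 ∧ ◇◇p1) → ◇(¬p1 ∧ ◇p1)), 0
2. p3 ∨ ¬p2, 0
3. ¬((□¬p1 ∧ ◇◇p1) → ◇(¬p1 ∧ ◇p1)), 0
4. □¬p1 ∧ ◇◇p1, 0
5. ¬◇(¬p1 ∧ ◇p1), 0
6. □¬p1, 0
7. ◇◇p1, 0
8. ¬(¬p1 ∧ ◇p1), 0
9. ¬p1, 0
10. ¬p2, 0
11. ¬◇p1, 0
12. ◇p1, 1
13. ¬(¬p1 ∧ ◇p1), 1
14. ¬p1, 1
15. ¬◇p1, 1
16. p1, 2
17. ¬p1, 2
Accessibility: 0R0, 0R1, 1R1, 1R2, 2R2
Branch closes: p1 and ¬p1 both at 2.
All branches of the tableau close; one closing branch shown above.

Unsatisfiable (every branch closes)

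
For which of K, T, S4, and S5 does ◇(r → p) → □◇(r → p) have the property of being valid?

S5

S5-tableau for the negation ¬(◇(r → p) → □◇(r → p)):
1. ¬(◇(r → p) → □◇(r → p)), u
2. ◇(r → p), u
3. ¬□◇(r → p), u
4. r → p, v
5. p, v
6. ¬◇(r → p), w
7. ¬(r → p), u
8. r, u
9. ¬p, u
10. ¬(r → p), v
11. r, v
12. ¬p, v
Accessibility: uRu, uRv, uRw, vRu, vRv, vRw, wRu, wRv, wRw
Branch closes: p and ¬p both at v.
Every branch closes (one shown): valid in S5.
S4-tableau for the negation ¬(◇(r → p) → □◇(r → p)):
1. ¬(◇(r → p) → □◇(r → p)), u
2. ◇(r → p), u
3. ¬□◇(r → p), u
4. r → p, v
5. p, v
6. ¬◇(r → p), w
7. ¬(r → p), w
8. r, w
9. ¬p, w
Accessibility: uRu, uRv, uRw, vRv, wRw
Complete open branch: countermodel on an S4-frame, so not valid in S4, nor in K, T (the same frame is also a K-frame and a T-frame).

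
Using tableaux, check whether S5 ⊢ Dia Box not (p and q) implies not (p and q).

Yes, valid

Tableau for the negation not (Dia Box not (p and q) implies not (p and q)):
1. not (Dia Box not (p and q) implies not (p and q)), 0
2. Dia Box not (p and q), 0
3. p and q, 0
4. p, 0
5. q, 0
6. Box not (p and q), 1
7. not (p and q), 0
8. not (p and q), 1
9. not q, 0
Accessibility: 0R0, 0R1, 1R0, 1R1
Branch closes: q and not q both at 0.
All branches of the negation close; one closing branch shown above.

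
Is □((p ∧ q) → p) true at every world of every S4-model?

Valid

Tableau for the negation ¬□((p ∧ q) → p):
1. ¬□((p ∧ q) → p), 0
2. ¬((p ∧ q) → p), 1   [¬□-rule on 1: fresh world 1, 0R1]
3. p ∧ q, 1   [¬→-rule on 2]
4. ¬p, 1   [¬→-rule on 2]
5. p, 1   [∧-rule on 3]
6. q, 1   [∧-rule on 3]
Accessibility: 0R0, 0R1, 1R1
Branch closes: p and ¬p both at 1.
Every branch of the negation's tableau closes; the branch above is one of them.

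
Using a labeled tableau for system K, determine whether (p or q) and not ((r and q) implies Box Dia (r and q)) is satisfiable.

1. (p or q) and not ((r and q) implies Box Dia (r and q)), 0
2. p or q, 0   [and-rule on 1]
3. not ((r and q) implies Box Dia (r and q)), 0   [and-rule on 1]
4. r and q, 0   [neg-implies-rule on 3]
5. not Box Dia (r and q), 0   [neg-implies-rule on 3]
6. r, 0   [and-rule on 4]
7. q, 0   [and-rule on 4]
8. not Dia (r and q), 1   [neg-Box-rule on 5: fresh world 1, 0R1]
Accessibility: 0R1

Satisfiable (open branch found)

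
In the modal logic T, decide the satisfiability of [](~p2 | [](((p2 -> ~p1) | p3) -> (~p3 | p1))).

Satisfiable (open branch found)

1. [](~p2 | [](((p2 -> ~p1) | p3) -> (~p3 | p1))), 0
2. ~p2 | [](((p2 -> ~p1) | p3) -> (~p3 | p1)), 0   [[]-rule on 1 via 0R0]
3. [](((p2 -> ~p1) | p3) -> (~p3 | p1)), 0   [|-rule on 2 (branches; this branch)]
4. ((p2 -> ~p1) | p3) -> (~p3 | p1), 0   [[]-rule on 3 via 0R0]
5. ~p3 | p1, 0   [->-rule on 4 (branches; this branch)]
6. p1, 0   [|-rule on 5 (branches; this branch)]
Accessibility: 0R0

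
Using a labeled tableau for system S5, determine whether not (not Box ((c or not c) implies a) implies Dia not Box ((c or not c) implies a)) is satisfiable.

1. not (not Box ((c or not c) implies a) implies Dia not Box ((c or not c) implies a)), w0
2. not Box ((c or not c) implies a), w0   [neg-implies-rule on 1]
3. not Dia not Box ((c or not c) implies a), w0   [neg-implies-rule on 1]
4. Box ((c or not c) implies a), w0   [neg-Dia-rule on 3 via w0Rw0]
5. (c or not c) implies a, w0   [Box-rule on 4 via w0Rw0]
6. a, w0   [implies-rule on 5 (branches; this branch)]
7. not ((c or not c) implies a), w1   [neg-Box-rule on 2: fresh world w1, w0Rw1]
8. c or not c, w1   [neg-implies-rule on 7]
9. not a, w1   [neg-implies-rule on 7]
10. Box ((c or not c) implies a), w1   [neg-Dia-rule on 3 via w0Rw1]
11. (c or not c) implies a, w1   [Box-rule on 4 via w0Rw1]
12. not c, w1   [or-rule on 8 (branches; this branch)]
13. not (c or not c), w1   [implies-rule on 11 (branches; this branch)]
14. c, w1   [neg-or-rule on 13]
Accessibility: w0Rw0, w0Rw1, w1Rw0, w1Rw1
Branch closes: c and not c both at w1.
Every branch closes; the branch above is one of them.

Unsatisfiable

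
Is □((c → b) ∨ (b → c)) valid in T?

Tableau for the negation ¬□((c → b) ∨ (b → c)):
1. ¬□((c → b) ∨ (b → c)), 0
2. ¬((c → b) ∨ (b → c)), 1   [¬□-rule on 1: fresh world 1, 0R1]
3. ¬(c → b), 1   [¬∨-rule on 2]
4. ¬(b → c), 1   [¬∨-rule on 2]
5. c, 1   [¬→-rule on 3]
6. ¬b, 1   [¬→-rule on 3]
7. b, 1   [¬→-rule on 4]
8. ¬c, 1   [¬→-rule on 4]
Accessibility: 0R0, 0R1, 1R1
Branch closes: b and ¬b both at 1.
All branches of the negation close; one closing branch shown above.

Valid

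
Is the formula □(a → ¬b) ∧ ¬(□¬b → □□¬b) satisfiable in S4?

1. □(a → ¬b) ∧ ¬(□¬b → □□¬b), 0
2. □(a → ¬b), 0
3. ¬(□¬b → □□¬b), 0
4. □¬b, 0
5. ¬□□¬b, 0
6. a → ¬b, 0
7. ¬b, 0
8. ¬□¬b, 1
9. a → ¬b, 1
10. ¬b, 1
11. b, 2
12. a → ¬b, 2
13. ¬b, 2
Accessibility: 0R0, 0R1, 0R2, 1R1, 1R2, 2R2
Branch closes: b and ¬b both at 2.
All branches of the tableau close; one closing branch shown above.

No, unsatisfiable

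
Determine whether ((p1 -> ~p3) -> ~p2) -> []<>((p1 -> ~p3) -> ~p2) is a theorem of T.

Not valid

Tableau for the negation ~(((p1 -> ~p3) -> ~p2) -> []<>((p1 -> ~p3) -> ~p2)):
1. ~(((p1 -> ~p3) -> ~p2) -> []<>((p1 -> ~p3) -> ~p2)), u
2. (p1 -> ~p3) -> ~p2, u
3. ~[]<>((p1 -> ~p3) -> ~p2), u
4. ~p2, u
5. ~<>((p1 -> ~p3) -> ~p2), v
6. ~((p1 -> ~p3) -> ~p2), v
7. p1 -> ~p3, v
8. p2, v
9. ~p3, v
Accessibility: uRu, uRv, vRv
The negation has an open branch (countermodel exists).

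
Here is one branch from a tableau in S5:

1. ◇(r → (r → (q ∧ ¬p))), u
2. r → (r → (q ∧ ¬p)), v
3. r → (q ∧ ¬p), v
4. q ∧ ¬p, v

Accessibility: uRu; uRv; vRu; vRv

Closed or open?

Not closed

There is no literal clash: for every atom and world, at most one sign appears.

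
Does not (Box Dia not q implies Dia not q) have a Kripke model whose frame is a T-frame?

Unsatisfiable

1. not (Box Dia not q implies Dia not q), u
2. Box Dia not q, u   [neg-implies-rule on 1]
3. not Dia not q, u   [neg-implies-rule on 1]
4. Dia not q, u   [Box-rule on 2 via uRu]
5. q, u   [neg-Dia-rule on 3 via uRu]
6. not q, v   [Dia-rule on 4: fresh world v, uRv]
7. Dia not q, v   [Box-rule on 2 via uRv]
8. q, v   [neg-Dia-rule on 3 via uRv]
Accessibility: uRu, uRv, vRv
Branch closes: q and not q both at v.
(One branch shown.) All branches close.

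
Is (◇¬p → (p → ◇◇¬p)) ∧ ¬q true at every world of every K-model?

Tableau for the negation ¬((◇¬p → (p → ◇◇¬p)) ∧ ¬q):
1. ¬((◇¬p → (p → ◇◇¬p)) ∧ ¬q), w0
2. q, w0
The negation has an open branch (countermodel exists).

Not valid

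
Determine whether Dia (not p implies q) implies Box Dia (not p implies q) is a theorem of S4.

Tableau for the negation not (Dia (not p implies q) implies Box Dia (not p implies q)):
1. not (Dia (not p implies q) implies Box Dia (not p implies q)), u
2. Dia (not p implies q), u
3. not Box Dia (not p implies q), u
4. not p implies q, v
5. q, v
6. not Dia (not p implies q), w
7. not (not p implies q), w
8. not p, w
9. not q, w
Accessibility: uRu, uRv, uRw, vRv, wRw
The negation has an open branch (countermodel exists).

Not valid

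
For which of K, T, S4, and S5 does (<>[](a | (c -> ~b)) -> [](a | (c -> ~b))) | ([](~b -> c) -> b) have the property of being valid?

S4-tableau for the negation ~((<>[](a | (c -> ~b)) -> [](a | (c -> ~b))) | ([](~b -> c) -> b)):
1. ~((<>[](a | (c -> ~b)) -> [](a | (c -> ~b))) | ([](~b -> c) -> b)), u
2. ~(<>[](a | (c -> ~b)) -> [](a | (c -> ~b))), u
3. ~([](~b -> c) -> b), u
4. <>[](a | (c -> ~b)), u
5. ~[](a | (c -> ~b)), u
6. [](~b -> c), u
7. ~b, u
8. ~b -> c, u
9. c, u
10. [](a | (c -> ~b)), v
11. ~b -> c, v
12. a | (c -> ~b), v
13. c, v
14. c -> ~b, v
15. ~b, v
16. ~(a | (c -> ~b)), w
17. ~a, w
18. ~(c -> ~b), w
19. c, w
20. b, w
21. ~b -> c, w
Accessibility: uRu, uRv, uRw, vRv, wRw
Complete open branch: countermodel on an S4-frame, so not valid in S4, nor in K, T (the same frame is also a K-frame and a T-frame).
S5-tableau for the negation ~((<>[](a | (c -> ~b)) -> [](a | (c -> ~b))) | ([](~b -> c) -> b)):
1. ~((<>[](a | (c -> ~b)) -> [](a | (c -> ~b))) | ([](~b -> c) -> b)), u
2. ~(<>[](a | (c -> ~b)) -> [](a | (c -> ~b))), u
3. ~([](~b -> c) -> b), u
4. <>[](a | (c -> ~b)), u
5. ~[](a | (c -> ~b)), u
6. [](~b -> c), u
7. ~b, u
8. ~b -> c, u
9. c, u
10. [](a | (c -> ~b)), v
11. ~b -> c, v
12. a | (c -> ~b), u
13. a | (c -> ~b), v
14. c, v
15. c -> ~b, u
16. c -> ~b, v
17. ~b, v
18. ~(a | (c -> ~b)), w
19. ~a, w
20. ~(c -> ~b), w
21. c, w
22. b, w
23. ~b -> c, w
24. a | (c -> ~b), w
25. c -> ~b, w
26. ~b, w
Accessibility: uRu, uRv, uRw, vRu, vRv, vRw, wRu, wRv, wRw
Branch closes: b and ~b both at w.
Every branch closes (one shown): valid in S5.

S5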